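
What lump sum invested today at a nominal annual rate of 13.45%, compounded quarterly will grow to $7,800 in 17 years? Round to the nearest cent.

$823.02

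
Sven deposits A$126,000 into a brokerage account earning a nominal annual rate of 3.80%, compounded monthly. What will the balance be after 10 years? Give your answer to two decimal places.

A$184,137.27

i = 0.038/12 = 0.00316667 per month; n = 10·12 = 120.
FV = 126,000 × (1 + 0.00316667)^120 = 184,137.2692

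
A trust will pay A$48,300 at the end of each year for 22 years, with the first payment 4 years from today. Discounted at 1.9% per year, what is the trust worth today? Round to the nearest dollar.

PV at t=3 (ordinary 22-year annuity): 48300 × a(22|0.019) = 48300 × 17.844789 = 861,903.3238
Discount back 3 years: 861,903.3238 × (1+0.019)^(−3) = 861,903.3238 × 0.945099 = 814,584.2401

A$814,584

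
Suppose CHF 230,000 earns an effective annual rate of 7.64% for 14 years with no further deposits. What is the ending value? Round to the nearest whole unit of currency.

CHF 644,703

FV = 230,000 × (1 + 0.0764)^14 = 644,702.6915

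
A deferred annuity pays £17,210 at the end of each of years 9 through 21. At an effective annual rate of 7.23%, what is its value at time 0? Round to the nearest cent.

PV at t=8 (ordinary 13-year annuity): 17210 × a(13|0.0723) = 17210 × 8.249774 = 141,978.6126
Discount back 8 years: 141,978.6126 × (1+0.0723)^(−8) = 141,978.6126 × 0.572097 = 81,225.5162

£81,225.52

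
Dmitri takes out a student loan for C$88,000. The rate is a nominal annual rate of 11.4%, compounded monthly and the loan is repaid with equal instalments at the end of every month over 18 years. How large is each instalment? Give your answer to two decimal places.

With 12 periods per year: i = 0.0095, n = 216.
Annuity-PV factor = 91.607565; PMT = 88000 / 91.607565 = 960.6194

C$960.62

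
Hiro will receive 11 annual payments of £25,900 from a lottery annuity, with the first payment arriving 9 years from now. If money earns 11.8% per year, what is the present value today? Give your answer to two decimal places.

PV at t=8 (ordinary 11-year annuity): 25900 × a(11|0.118) = 25900 × 5.989967 = 155,140.1376
Discount back 8 years: 155,140.1376 × (1+0.118)^(−8) = 155,140.1376 × 0.409700 = 63,560.8569

£63,560.86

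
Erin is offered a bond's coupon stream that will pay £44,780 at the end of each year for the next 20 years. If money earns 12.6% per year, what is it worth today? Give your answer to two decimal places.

£322,287.85

PV = PMT · [1 − (1+i)^(−n)] / i = 44780 · 7.197138 = 322,287.8506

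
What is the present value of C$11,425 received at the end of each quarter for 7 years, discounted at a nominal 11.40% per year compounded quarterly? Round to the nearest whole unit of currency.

C$218,365

Periodic rate i = 0.114/4 = 0.0285; n = 7 × 4 = 28 periods.
Annuity factor a(28|0.0285) = 19.112941; PV = 11425 × 19.112941 = 218,365.3461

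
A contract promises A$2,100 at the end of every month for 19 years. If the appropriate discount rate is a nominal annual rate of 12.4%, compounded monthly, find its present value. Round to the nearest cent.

With 12 periods per year: i = 0.0103333, n = 228.
PV = 2100 × [1 − (1+0.0103333)^(−228)] / 0.0103333 = 2100 × 87.488547 = 183,725.9489

A$183,725.95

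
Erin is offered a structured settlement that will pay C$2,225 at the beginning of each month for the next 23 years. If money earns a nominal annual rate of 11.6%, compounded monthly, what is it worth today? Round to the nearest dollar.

With 12 periods per year: i = 0.00966667, n = 276.
PV = PMT · [1 − (1+i)^(−n)] / i × (1+i) = 2225 · 97.107058 = 216,063.2031
(Beginning-of-period payments → annuity-due factor ×(1+i).)

C$216,063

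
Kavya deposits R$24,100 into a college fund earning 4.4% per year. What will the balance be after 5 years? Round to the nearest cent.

R$29,889.56

FV = 24,100 × (1 + 0.044)^5 = 29,889.5610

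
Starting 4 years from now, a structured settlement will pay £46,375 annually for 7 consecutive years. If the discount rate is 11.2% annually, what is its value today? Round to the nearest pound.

Value one period before first payment (t=3): 46375 × [1 − (1+0.112)^(−7)] / 0.112 = 46375 × 4.681902 = 217,123.2003
Discount back 3 years: 217,123.2003 × (1+0.112)^(−3) = 217,123.2003 × 0.727253 = 157,903.5413

£157,904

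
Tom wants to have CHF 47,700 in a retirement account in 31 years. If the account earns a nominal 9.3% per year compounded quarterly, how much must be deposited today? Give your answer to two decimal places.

CHF 2,759.19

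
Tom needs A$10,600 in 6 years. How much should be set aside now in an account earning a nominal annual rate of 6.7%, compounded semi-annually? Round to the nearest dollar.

With 2 periods per year: i = 0.0335, n = 12.
PV = FV·(1+i)^(−n) = 10,600 × 0.673402 = 7,138.0583

A$7,138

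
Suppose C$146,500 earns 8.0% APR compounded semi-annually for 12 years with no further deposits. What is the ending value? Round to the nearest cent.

With 2 periods per year: i = 0.04, n = 24.
146,500 × (1+0.04)^24 = 146,500 × 2.563304 = 375,524.0602

C$375,524.06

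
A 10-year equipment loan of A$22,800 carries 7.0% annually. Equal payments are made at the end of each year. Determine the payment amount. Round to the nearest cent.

Annuity-PV factor = 7.023582; PMT = 22800 / 7.023582 = 3,246.2071

A$3,246.21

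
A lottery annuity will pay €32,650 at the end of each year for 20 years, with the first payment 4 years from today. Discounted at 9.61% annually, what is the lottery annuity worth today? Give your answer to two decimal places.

PV at t=3 (ordinary 20-year annuity): 32650 × a(20|0.0961) = 32650 × 8.745197 = 285,530.6684
Discount back 3 years: 285,530.6684 × (1+0.0961)^(−3) = 285,530.6684 × 0.759363 = 216,821.4422

€216,821.44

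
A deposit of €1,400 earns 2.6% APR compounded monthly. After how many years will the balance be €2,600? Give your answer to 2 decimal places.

23.83 years

Periodic rate i = 0.026/12 = 0.00216667.
(1+i)^n = 2600/1400 = 1.85714, so n = ln 1.85714 / ln 1.00217 = 286.0198 months
= 286.0198/12 years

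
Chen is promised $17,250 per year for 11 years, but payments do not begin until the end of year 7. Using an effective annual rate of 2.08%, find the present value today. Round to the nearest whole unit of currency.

$148,530

Value one period before first payment (t=6): 17250 × [1 − (1+0.0208)^(−11)] / 0.0208 = 17250 × 9.742460 = 168,057.4272
Discount back 6 years: 168,057.4272 × (1+0.0208)^(−6) = 168,057.4272 × 0.883804 = 148,529.8500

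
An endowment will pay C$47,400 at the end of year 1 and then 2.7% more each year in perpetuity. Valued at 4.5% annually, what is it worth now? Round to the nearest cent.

C$2,633,333.33

PV = D₁/(r − g) = 47400/(0.045 − 0.027) = 2,633,333.3333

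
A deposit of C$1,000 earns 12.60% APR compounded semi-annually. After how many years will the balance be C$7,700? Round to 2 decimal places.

Periodic rate i = 0.126/2 = 0.063.
(1+i)^n = 7700/1000 = 7.70000, so n = ln 7.70000 / ln 1.063 = 33.4105 half-years
= 33.4105/2 years

16.71 years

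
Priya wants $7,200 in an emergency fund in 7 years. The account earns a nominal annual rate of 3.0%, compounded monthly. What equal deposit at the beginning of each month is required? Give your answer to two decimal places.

With 12 periods per year: i = 0.0025, n = 84.
PMT = 7200 / ( [(1+0.0025)^84 − 1] / 0.0025 × (1+i) ) = 7200 / 93.575275 = 76.9434

$76.94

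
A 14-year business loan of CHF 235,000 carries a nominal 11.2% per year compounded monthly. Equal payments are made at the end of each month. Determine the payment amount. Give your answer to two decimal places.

CHF 2,776.31

Periodic rate i = 0.112/12 = 0.00933333; n = 14 × 12 = 168 periods.
PMT = 235000 / ( [1 − (1+0.00933333)^(−168)] / 0.00933333 ) = 235000 / 84.644660 = 2,776.3122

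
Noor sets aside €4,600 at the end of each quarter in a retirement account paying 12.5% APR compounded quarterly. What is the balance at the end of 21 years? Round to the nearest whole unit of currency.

€1,804,803

i = 0.125/4 = 0.03125 per quarter; n = 21·4 = 84.
Accumulation factor s(84|0.03125) = 392.348576; FV = 4600 × 392.348576 = 1,804,803.4498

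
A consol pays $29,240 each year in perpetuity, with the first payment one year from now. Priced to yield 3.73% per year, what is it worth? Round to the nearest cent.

PV = C/r = 29240/0.0373 = 783,914.2091

$783,914.21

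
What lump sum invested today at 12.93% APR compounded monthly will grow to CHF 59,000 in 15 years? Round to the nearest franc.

CHF 8,571

With 12 periods per year: i = 0.010775, n = 180.
Discount factor = (1+0.010775)^(−180) = 0.145275; PV = 59,000 × 0.145275 = 8,571.2368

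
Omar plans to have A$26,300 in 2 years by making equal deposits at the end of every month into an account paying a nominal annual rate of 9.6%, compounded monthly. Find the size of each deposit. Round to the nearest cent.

With 12 periods per year: i = 0.008, n = 24.
PMT = 26300 / ( [(1+0.008)^24 − 1] / 0.008 ) = 26300 / 26.343155 = 998.3618

A$998.36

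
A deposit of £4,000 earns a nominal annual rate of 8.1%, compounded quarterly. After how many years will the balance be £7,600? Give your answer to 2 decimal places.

8.00 years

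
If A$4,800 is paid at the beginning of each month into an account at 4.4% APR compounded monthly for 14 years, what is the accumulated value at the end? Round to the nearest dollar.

A$1,116,048

i = 0.044/12 = 0.00366667 per month; n = 14·12 = 168.
Accumulation factor s(168|0.00366667) × (1+i) = 232.510100; FV = 4800 × 232.510100 = 1,116,048.4801
(annuity-due: payments at period start, so ×(1+i).)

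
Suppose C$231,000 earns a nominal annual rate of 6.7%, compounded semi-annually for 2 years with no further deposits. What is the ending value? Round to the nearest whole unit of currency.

i = 0.067/2 = 0.0335 per half-year; n = 2·2 = 4.
231,000 × (1+0.0335)^4 = 231,000 × 1.140885 = 263,544.4676

C$263,544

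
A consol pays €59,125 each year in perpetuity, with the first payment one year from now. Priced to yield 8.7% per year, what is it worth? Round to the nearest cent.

PV = C/r = 59125/0.087 = 679,597.7011

€679,597.70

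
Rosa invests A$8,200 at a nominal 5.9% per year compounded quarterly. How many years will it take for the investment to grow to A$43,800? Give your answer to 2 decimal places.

28.61 years

Periodic rate i = 0.059/4 = 0.01475.
n = ln(43800/8200) / ln(1+0.01475) = ln(5.34146) / 0.014642 = 114.4289 quarters
= 114.4289/4 years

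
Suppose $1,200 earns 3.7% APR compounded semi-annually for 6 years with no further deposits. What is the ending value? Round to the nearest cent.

With 2 periods per year: i = 0.0185, n = 12.
FV = PV·(1+i)^n = 1,200 × 1.246041 = 1,495.2494

$1,495.25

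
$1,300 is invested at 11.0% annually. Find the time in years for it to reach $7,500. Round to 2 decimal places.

16.79 years

n = ln(7500/1300) / ln(1+0.11) = ln(5.76923) / 0.104360 = 16.7932 years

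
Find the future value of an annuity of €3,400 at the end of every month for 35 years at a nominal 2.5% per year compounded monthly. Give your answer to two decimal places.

Periodic rate i = 0.025/12 = 0.00208333; n = 35 × 12 = 420 periods.
FV = 3400 × [(1+0.00208333)^420 − 1] / 0.00208333 = 3400 × 670.412565 = 2,279,402.7222

€2,279,402.72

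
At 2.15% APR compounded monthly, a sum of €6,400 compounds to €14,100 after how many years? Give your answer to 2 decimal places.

Periodic rate i = 0.0215/12 = 0.00179167.
n = ln(14100/6400) / ln(1+0.00179167) = ln(2.20312) / 0.001790 = 441.2563 months
= 441.2563/12 years

36.77 years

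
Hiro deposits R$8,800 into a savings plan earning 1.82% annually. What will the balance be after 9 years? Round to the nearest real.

R$10,351

FV = PV·(1+i)^n = 8,800 × 1.176245 = 10,350.9570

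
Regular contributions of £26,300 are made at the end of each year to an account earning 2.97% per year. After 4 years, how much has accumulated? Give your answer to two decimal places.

FV = 26300 × [(1+0.0297)^4 − 1] / 0.0297 = 26300 × 4.181755 = 109,980.1449

£109,980.14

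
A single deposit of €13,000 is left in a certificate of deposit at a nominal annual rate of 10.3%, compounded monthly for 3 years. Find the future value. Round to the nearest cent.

i = 0.103/12 = 0.00858333 per month; n = 3·12 = 36.
FV = 13,000 × (1 + 0.00858333)^36 = 17,683.4783

€17,683.48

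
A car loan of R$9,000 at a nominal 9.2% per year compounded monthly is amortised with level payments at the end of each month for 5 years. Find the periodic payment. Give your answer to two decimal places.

R$187.70

With 12 periods per year: i = 0.00766667, n = 60.
PMT = 9000 / ( [1 − (1+0.00766667)^(−60)] / 0.00766667 ) = 9000 / 47.948853 = 187.7000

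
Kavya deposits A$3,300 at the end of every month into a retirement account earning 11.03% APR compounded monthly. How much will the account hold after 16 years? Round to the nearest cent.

A$1,720,970.69

i = 0.1103/12 = 0.00919167 per month; n = 16·12 = 192.
FV = 3300 × [(1+0.00919167)^192 − 1] / 0.00919167 = 3300 × 521.506269 = 1,720,970.6868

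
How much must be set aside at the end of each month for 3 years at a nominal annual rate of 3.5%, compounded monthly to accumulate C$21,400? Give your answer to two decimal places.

C$564.65

With 12 periods per year: i = 0.00291667, n = 36.
PMT = 21400 / ( [(1+0.00291667)^36 − 1] / 0.00291667 ) = 21400 / 37.899729 = 564.6478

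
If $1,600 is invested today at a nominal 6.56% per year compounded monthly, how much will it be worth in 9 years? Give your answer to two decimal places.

Periodic rate i = 0.0656/12 = 0.00546667; n = 9 × 12 = 108 periods.
FV = 1,600 × (1 + 0.00546667)^108 = 2,882.8971

$2,882.90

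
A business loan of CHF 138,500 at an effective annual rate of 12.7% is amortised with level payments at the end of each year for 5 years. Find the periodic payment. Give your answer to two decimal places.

CHF 39,089.73

PMT = 138500 / ( [1 − (1+0.127)^(−5)] / 0.127 ) = 138500 / 3.543130 = 39,089.7283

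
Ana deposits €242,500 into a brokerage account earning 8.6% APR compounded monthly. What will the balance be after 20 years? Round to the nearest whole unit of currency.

Periodic rate i = 0.086/12 = 0.00716667; n = 20 × 12 = 240 periods.
FV = PV·(1+i)^n = 242,500 × 5.550378 = 1,345,966.5611

€1,345,967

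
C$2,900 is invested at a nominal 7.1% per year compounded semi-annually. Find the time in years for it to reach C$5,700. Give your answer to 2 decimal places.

Periodic rate i = 0.071/2 = 0.0355.
n = ln(5700/2900) / ln(1+0.0355) = ln(1.96552) / 0.034884 = 19.3713 half-years
= 19.3713/2 years

9.69 years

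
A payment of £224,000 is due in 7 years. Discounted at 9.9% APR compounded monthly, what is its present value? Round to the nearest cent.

£112,335.40

i = 0.099/12 = 0.00825 per month; n = 7·12 = 84.
PV = 224,000 / (1 + 0.00825)^84 = 224,000 / 1.994029 = 112,335.4013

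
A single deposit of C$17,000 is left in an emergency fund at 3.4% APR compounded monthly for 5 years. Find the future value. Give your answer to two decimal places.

C$20,145.34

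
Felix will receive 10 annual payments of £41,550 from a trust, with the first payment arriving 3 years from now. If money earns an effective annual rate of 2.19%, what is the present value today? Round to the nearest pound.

PV at t=2 (ordinary 10-year annuity): 41550 × a(10|0.0219) = 41550 × 8.893941 = 369,543.2374
Discount back 2 years: 369,543.2374 × (1+0.0219)^(−2) = 369,543.2374 × 0.957598 = 353,873.8417

£353,874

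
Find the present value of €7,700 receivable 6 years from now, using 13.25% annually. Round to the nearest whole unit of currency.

PV = 7,700 / (1 + 0.1325)^6 = 7,700 / 2.109742 = 3,649.7361

€3,650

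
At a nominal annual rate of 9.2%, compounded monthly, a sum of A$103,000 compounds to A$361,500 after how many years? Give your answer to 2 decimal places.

Periodic rate i = 0.092/12 = 0.00766667.
(1+i)^n = 361500/103000 = 3.50971, so n = ln 3.50971 / ln 1.00767 = 164.3921 months
= 164.3921/12 years

13.70 years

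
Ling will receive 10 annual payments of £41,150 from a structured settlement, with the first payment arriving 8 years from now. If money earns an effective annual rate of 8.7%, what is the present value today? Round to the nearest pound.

Value one period before first payment (t=7): 41150 × [1 − (1+0.087)^(−10)] / 0.087 = 41150 × 6.503279 = 267,609.9261
Discount back 7 years: 267,609.9261 × (1+0.087)^(−7) = 267,609.9261 × 0.557690 = 149,243.4945

£149,243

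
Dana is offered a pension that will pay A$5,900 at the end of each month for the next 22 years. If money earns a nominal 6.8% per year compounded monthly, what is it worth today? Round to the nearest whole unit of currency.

A$806,940

i = 0.068/12 = 0.00566667 per month; n = 22·12 = 264.
PV = PMT · [1 − (1+i)^(−n)] / i = 5900 · 136.769566 = 806,940.4373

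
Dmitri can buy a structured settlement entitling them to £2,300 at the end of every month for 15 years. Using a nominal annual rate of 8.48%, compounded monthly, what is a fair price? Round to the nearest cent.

£233,842.60

Periodic rate i = 0.0848/12 = 0.00706667; n = 15 × 12 = 180 periods.
PV = PMT · [1 − (1+i)^(−n)] / i = 2300 · 101.670697 = 233,842.6036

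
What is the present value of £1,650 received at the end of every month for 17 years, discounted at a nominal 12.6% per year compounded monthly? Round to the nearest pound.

£138,484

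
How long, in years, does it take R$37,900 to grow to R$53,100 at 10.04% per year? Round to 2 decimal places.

3.52 years

(1+i)^n = 53100/37900 = 1.40106, so n = ln 1.40106 / ln 1.1004 = 3.5247 years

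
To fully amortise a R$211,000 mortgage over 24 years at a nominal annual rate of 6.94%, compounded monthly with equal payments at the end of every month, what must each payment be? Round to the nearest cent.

R$1,506.50

Periodic rate i = 0.0694/12 = 0.00578333; n = 24 × 12 = 288 periods.
Annuity-PV factor = 140.059967; PMT = 211000 / 140.059967 = 1,506.4976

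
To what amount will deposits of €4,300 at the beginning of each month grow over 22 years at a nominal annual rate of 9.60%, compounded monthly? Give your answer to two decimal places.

i = 0.096/12 = 0.008 per month; n = 22·12 = 264.
Accumulation factor s(264|0.008) × (1+i) = 906.644942; FV = 4300 × 906.644942 = 3,898,573.2492
Payments are at the start of each period, so multiply by (1+i).

€3,898,573.25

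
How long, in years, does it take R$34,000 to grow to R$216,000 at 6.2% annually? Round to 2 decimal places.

(1+i)^n = 216000/34000 = 6.35294, so n = ln 6.35294 / ln 1.062 = 30.7364 years

30.74 years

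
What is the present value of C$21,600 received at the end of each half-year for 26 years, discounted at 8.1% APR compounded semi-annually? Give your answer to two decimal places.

Periodic rate i = 0.081/2 = 0.0405; n = 26 × 2 = 52 periods.
PV = PMT · [1 − (1+i)^(−n)] / i = 21600 · 21.558386 = 465,661.1277

C$465,661.13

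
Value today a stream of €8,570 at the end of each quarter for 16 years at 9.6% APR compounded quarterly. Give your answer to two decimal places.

€278,817.47

Periodic rate i = 0.096/4 = 0.024; n = 16 × 4 = 64 periods.
PV = 8570 × [1 − (1+0.024)^(−64)] / 0.024 = 8570 × 32.534128 = 278,817.4745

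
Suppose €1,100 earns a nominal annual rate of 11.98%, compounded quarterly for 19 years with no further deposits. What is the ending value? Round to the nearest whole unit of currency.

€10,361

With 4 periods per year: i = 0.02995, n = 76.
1,100 × (1+0.02995)^76 = 1,100 × 9.419477 = 10,361.4246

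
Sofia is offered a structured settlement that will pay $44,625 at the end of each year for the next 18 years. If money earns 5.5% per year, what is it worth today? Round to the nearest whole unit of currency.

$501,856

PV = 44625 × [1 − (1+0.055)^(−18)] / 0.055 = 44625 × 11.246074 = 501,856.0730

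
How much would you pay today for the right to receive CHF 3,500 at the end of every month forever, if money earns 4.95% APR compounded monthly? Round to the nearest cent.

Periodic rate i = 0.0495/12 = 0.004125.
PV = PMT / i = 3500 / 0.004125 = 848,484.8485

CHF 848,484.85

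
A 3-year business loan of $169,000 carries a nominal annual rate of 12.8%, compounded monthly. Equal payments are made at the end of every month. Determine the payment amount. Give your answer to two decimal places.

$5,678.01

Periodic rate i = 0.128/12 = 0.0106667; n = 3 × 12 = 36 periods.
PMT = 169000 / ( [1 − (1+0.0106667)^(−36)] / 0.0106667 ) = 169000 / 29.763942 = 5,678.0113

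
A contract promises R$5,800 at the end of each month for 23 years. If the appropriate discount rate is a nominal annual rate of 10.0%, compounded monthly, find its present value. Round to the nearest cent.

R$625,551.63

Periodic rate i = 0.1/12 = 0.00833333; n = 23 × 12 = 276 periods.
PV = 5800 × [1 − (1+0.00833333)^(−276)] / 0.00833333 = 5800 × 107.853730 = 625,551.6312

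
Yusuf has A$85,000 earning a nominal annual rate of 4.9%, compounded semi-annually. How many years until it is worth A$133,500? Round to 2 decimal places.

9.33 years

Periodic rate i = 0.049/2 = 0.0245.
n = ln(133500/85000) / ln(1+0.0245) = ln(1.57059) / 0.024205 = 18.6514 half-years
= 18.6514/2 years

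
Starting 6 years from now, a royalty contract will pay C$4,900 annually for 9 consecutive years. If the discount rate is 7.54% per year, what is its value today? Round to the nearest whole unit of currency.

PV at t=5 (ordinary 9-year annuity): 4900 × a(9|0.0754) = 4900 × 6.368169 = 31,204.0305
Discount back 5 years: 31,204.0305 × (1+0.0754)^(−5) = 31,204.0305 × 0.695264 = 21,695.0439

C$21,695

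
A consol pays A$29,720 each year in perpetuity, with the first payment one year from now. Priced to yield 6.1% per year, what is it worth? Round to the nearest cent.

A$487,213.11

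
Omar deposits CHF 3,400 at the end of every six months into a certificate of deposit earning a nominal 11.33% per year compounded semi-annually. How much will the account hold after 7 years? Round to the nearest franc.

CHF 69,794

With 2 periods per year: i = 0.05665, n = 14.
Accumulation factor s(14|0.05665) = 20.527781; FV = 3400 × 20.527781 = 69,794.4568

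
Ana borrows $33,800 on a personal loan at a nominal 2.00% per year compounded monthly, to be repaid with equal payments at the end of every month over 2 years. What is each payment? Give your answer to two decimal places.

$1,437.86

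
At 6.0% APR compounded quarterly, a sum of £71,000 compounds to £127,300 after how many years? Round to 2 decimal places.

9.80 years

Periodic rate i = 0.06/4 = 0.015.
(1+i)^n = 127300/71000 = 1.79296, so n = ln 1.79296 / ln 1.015 = 39.2157 quarters
= 39.2157/4 years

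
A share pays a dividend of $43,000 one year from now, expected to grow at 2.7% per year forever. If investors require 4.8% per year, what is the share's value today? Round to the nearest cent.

$2,047,619.05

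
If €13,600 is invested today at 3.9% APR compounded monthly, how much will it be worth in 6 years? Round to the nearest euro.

Periodic rate i = 0.039/12 = 0.00325; n = 6 × 12 = 72 periods.
13,600 × (1+0.00325)^72 = 13,600 × 1.263165 = 17,179.0456

€17,179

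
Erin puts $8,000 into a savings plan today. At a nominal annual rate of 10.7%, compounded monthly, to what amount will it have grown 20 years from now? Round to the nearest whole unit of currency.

$67,354

With 12 periods per year: i = 0.00891667, n = 240.
FV = PV·(1+i)^n = 8,000 × 8.419206 = 67,353.6467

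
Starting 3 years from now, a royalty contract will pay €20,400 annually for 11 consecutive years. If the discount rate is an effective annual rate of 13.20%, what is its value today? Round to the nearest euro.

€89,769

Value one period before first payment (t=2): 20400 × [1 − (1+0.132)^(−11)] / 0.132 = 20400 × 5.638821 = 115,031.9508
Discount back 2 years: 115,031.9508 × (1+0.132)^(−2) = 115,031.9508 × 0.780382 = 89,768.8437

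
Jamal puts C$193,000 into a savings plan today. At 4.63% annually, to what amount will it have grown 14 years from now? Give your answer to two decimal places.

C$363,700.97

FV = PV·(1+i)^n = 193,000 × 1.884461 = 363,700.9735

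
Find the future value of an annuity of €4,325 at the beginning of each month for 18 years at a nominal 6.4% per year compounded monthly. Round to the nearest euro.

With 12 periods per year: i = 0.00533333, n = 216.
Accumulation factor s(216|0.00533333) × (1+i) = 406.187993; FV = 4325 × 406.187993 = 1,756,763.0686
(Beginning-of-period payments → annuity-due factor ×(1+i).)

€1,756,763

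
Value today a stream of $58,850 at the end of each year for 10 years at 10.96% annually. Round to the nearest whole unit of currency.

$347,163

PV = PMT · [1 − (1+i)^(−n)] / i = 58850 · 5.899123 = 347,163.3822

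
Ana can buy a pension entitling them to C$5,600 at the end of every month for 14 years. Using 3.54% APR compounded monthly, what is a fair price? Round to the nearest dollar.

C$741,004

i = 0.0354/12 = 0.00295 per month; n = 14·12 = 168.
Annuity factor a(168|0.00295) = 132.322069; PV = 5600 × 132.322069 = 741,003.5837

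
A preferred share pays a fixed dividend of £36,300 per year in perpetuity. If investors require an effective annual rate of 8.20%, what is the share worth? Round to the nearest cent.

£442,682.93

PV = PMT / i = 36300 / 0.082 = 442,682.9268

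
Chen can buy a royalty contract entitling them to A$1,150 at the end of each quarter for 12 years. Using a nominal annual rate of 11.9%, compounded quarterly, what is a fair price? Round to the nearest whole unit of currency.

With 4 periods per year: i = 0.02975, n = 48.
PV = PMT · [1 − (1+i)^(−n)] / i = 1150 · 25.383696 = 29,191.2506

A$29,191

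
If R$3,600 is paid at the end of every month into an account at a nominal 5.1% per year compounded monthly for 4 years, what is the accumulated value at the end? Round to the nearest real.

Periodic rate i = 0.051/12 = 0.00425; n = 4 × 12 = 48 periods.
FV = PMT · [(1+i)^n − 1] / i = 3600 · 53.121922 = 191,238.9198

R$191,239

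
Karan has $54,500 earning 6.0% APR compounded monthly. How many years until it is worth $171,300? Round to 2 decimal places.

Periodic rate i = 0.06/12 = 0.005.
(1+i)^n = 171300/54500 = 3.14312, so n = ln 3.14312 / ln 1.005 = 229.6153 months
= 229.6153/12 years

19.13 years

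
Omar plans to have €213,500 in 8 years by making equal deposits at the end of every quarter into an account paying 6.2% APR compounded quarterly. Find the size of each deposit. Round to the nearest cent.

Periodic rate i = 0.062/4 = 0.0155; n = 8 × 4 = 32 periods.
PMT = 213500 / ( [(1+0.0155)^32 − 1] / 0.0155 ) = 213500 / 41.026034 = 5,204.0127

€5,204.01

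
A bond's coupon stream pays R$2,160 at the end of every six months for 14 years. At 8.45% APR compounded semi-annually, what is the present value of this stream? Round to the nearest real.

With 2 periods per year: i = 0.04225, n = 28.
Annuity factor a(28|0.04225) = 16.239132; PV = 2160 × 16.239132 = 35,076.5258

R$35,077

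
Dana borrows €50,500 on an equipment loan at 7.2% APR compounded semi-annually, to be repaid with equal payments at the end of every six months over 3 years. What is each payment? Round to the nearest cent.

€9,508.40

With 2 periods per year: i = 0.036, n = 6.
PMT = 50500 / ( [1 − (1+0.036)^(−6)] / 0.036 ) = 50500 / 5.311094 = 9,508.3983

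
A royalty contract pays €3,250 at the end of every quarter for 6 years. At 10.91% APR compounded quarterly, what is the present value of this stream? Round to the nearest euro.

Periodic rate i = 0.1091/4 = 0.027275; n = 6 × 4 = 24 periods.
PV = 3250 × [1 − (1+0.027275)^(−24)] / 0.027275 = 3250 × 17.443585 = 56,691.6510

€56,692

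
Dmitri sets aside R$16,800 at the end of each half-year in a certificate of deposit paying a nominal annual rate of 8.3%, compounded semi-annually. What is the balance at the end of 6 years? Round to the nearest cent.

R$254,616.46

Periodic rate i = 0.083/2 = 0.0415; n = 6 × 2 = 12 periods.
FV = 16800 × [(1+0.0415)^12 − 1] / 0.0415 = 16800 × 15.155741 = 254,616.4555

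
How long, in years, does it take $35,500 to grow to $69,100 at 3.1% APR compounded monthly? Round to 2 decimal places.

21.51 years

Periodic rate i = 0.031/12 = 0.00258333.
(1+i)^n = 69100/35500 = 1.94648, so n = ln 1.94648 / ln 1.00258 = 258.1478 months
= 258.1478/12 years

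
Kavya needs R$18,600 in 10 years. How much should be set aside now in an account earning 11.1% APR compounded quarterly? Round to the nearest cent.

R$6,223.20

Periodic rate i = 0.111/4 = 0.02775; n = 10 × 4 = 40 periods.
PV = FV·(1+i)^(−n) = 18,600 × 0.334580 = 6,223.1967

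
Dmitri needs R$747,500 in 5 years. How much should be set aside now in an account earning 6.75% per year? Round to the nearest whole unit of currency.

PV = FV·(1+i)^(−n) = 747,500 × 0.721374 = 539,227.1845

R$539,227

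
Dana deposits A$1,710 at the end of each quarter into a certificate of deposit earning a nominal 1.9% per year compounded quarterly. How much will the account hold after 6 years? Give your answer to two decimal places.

i = 0.019/4 = 0.00475 per quarter; n = 6·4 = 24.
FV = 1710 × [(1+0.00475)^24 − 1] / 0.00475 = 1710 × 25.357827 = 43,361.8846

A$43,361.88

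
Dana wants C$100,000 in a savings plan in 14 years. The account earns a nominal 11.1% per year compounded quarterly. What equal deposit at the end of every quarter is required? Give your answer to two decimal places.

i = 0.111/4 = 0.02775 per quarter; n = 14·4 = 56.
FV-annuity factor = 130.856225; PMT = 100000 / 130.856225 = 764.1975

C$764.20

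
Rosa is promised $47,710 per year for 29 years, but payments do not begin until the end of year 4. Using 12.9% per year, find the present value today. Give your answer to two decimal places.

$249,385.30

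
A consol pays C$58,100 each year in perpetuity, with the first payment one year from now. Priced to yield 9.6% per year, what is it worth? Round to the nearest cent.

C$605,208.33

PV = PMT / i = 58100 / 0.096 = 605,208.3333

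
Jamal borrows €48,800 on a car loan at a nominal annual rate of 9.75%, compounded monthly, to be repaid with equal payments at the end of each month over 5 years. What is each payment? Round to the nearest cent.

i = 0.0975/12 = 0.008125 per month; n = 5·12 = 60.
PMT = 48800 / ( [1 − (1+0.008125)^(−60)] / 0.008125 ) = 48800 / 47.338973 = 1,030.8631

€1,030.86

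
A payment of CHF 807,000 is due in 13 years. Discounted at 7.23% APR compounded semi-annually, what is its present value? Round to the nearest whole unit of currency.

CHF 320,542

With 2 periods per year: i = 0.03615, n = 26.
Discount factor = (1+0.03615)^(−26) = 0.397202; PV = 807,000 × 0.397202 = 320,542.1312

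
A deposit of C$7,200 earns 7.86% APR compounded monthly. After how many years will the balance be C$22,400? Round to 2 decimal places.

Periodic rate i = 0.0786/12 = 0.00655.
(1+i)^n = 22400/7200 = 3.11111, so n = ln 3.11111 / ln 1.00655 = 173.8463 months
= 173.8463/12 years

14.49 years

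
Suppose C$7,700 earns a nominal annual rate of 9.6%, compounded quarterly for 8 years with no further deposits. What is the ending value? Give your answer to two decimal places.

Periodic rate i = 0.096/4 = 0.024; n = 8 × 4 = 32 periods.
FV = PV·(1+i)^n = 7,700 × 2.135987 = 16,447.1002

C$16,447.10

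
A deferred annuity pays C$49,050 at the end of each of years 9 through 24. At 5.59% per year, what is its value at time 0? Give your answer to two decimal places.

PV at t=8 (ordinary 16-year annuity): 49050 × a(16|0.0559) = 49050 × 10.396643 = 509,955.3304
PV₀ = 509,955.3304 / (1+0.0559)^8 = 509,955.3304 / 1.545192 = 330,027.2622

C$330,027.26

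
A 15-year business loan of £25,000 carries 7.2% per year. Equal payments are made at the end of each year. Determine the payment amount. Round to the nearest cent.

£2,779.64

Annuity-PV factor = 8.993967; PMT = 25000 / 8.993967 = 2,779.6409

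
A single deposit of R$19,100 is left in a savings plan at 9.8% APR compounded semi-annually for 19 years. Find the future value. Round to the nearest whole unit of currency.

Periodic rate i = 0.098/2 = 0.049; n = 19 × 2 = 38 periods.
19,100 × (1+0.049)^38 = 19,100 × 6.158409 = 117,625.6181

R$117,626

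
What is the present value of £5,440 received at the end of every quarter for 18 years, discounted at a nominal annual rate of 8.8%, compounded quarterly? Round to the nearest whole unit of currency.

Periodic rate i = 0.088/4 = 0.022; n = 18 × 4 = 72 periods.
PV = PMT · [1 − (1+i)^(−n)] / i = 5440 · 35.967897 = 195,665.3580

£195,665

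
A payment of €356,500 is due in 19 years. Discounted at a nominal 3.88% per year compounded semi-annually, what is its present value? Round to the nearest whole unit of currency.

€171,776

i = 0.0388/2 = 0.0194 per half-year; n = 19·2 = 38.
Discount factor = (1+0.0194)^(−38) = 0.481841; PV = 356,500 × 0.481841 = 171,776.4498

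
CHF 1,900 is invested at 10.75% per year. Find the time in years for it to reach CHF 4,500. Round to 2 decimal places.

(1+i)^n = 4500/1900 = 2.36842, so n = ln 2.36842 / ln 1.1075 = 8.4445 years

8.44 years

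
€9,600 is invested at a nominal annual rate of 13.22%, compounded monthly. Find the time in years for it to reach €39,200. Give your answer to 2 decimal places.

10.70 years

Periodic rate i = 0.1322/12 = 0.0110167.
(1+i)^n = 39200/9600 = 4.08333, so n = ln 4.08333 / ln 1.01102 = 128.4099 months
= 128.4099/12 years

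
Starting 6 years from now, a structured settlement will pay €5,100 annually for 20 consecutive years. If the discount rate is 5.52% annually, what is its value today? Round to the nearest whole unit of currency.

PV at t=5 (ordinary 20-year annuity): 5100 × a(20|0.0552) = 5100 × 11.930578 = 60,845.9473
Discount back 5 years: 60,845.9473 × (1+0.0552)^(−5) = 60,845.9473 × 0.764410 = 46,511.2214

€46,511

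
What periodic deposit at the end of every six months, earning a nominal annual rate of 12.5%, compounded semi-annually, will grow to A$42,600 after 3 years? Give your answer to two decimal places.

Periodic rate i = 0.125/2 = 0.0625; n = 3 × 2 = 6 periods.
PMT = 42600 / ( [(1+0.0625)^6 − 1] / 0.0625 ) = 42600 / 7.019380 = 6,068.9124

A$6,068.91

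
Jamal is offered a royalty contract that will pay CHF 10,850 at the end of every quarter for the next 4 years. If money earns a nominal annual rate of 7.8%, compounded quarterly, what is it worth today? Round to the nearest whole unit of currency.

With 4 periods per year: i = 0.0195, n = 16.
PV = 10850 × [1 − (1+0.0195)^(−16)] / 0.0195 = 10850 × 13.631642 = 147,903.3108

CHF 147,903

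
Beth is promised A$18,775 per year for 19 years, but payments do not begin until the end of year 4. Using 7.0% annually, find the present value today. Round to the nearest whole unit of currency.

A$158,403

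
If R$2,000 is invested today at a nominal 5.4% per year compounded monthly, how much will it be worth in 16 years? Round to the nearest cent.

With 12 periods per year: i = 0.0045, n = 192.
FV = PV·(1+i)^n = 2,000 × 2.368038 = 4,736.0762

R$4,736.08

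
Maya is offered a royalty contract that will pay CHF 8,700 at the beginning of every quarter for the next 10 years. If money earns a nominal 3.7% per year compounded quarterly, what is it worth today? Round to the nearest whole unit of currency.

CHF 292,451

i = 0.037/4 = 0.00925 per quarter; n = 10·4 = 40.
PV = PMT · [1 − (1+i)^(−n)] / i × (1+i) = 8700 · 33.615105 = 292,451.4133
(annuity-due: payments at period start, so ×(1+i).)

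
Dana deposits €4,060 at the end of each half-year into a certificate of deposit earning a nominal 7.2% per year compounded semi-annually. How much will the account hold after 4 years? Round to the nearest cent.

€36,880.79

Periodic rate i = 0.072/2 = 0.036; n = 4 × 2 = 8 periods.
Accumulation factor s(8|0.036) = 9.083938; FV = 4060 × 9.083938 = 36,880.7870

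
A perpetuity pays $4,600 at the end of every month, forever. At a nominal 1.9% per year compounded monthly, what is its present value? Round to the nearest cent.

$2,905,263.16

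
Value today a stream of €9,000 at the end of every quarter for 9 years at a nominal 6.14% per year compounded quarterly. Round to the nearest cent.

i = 0.0614/4 = 0.01535 per quarter; n = 9·4 = 36.
PV = PMT · [1 − (1+i)^(−n)] / i = 9000 · 27.500151 = 247,501.3574

€247,501.36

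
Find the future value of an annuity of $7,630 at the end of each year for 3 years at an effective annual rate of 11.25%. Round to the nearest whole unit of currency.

$25,562

Accumulation factor s(3|0.1125) = 3.350156; FV = 7630 × 3.350156 = 25,561.6922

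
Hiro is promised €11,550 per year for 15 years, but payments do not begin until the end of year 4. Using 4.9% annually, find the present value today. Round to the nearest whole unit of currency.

€104,563

PV at t=3 (ordinary 15-year annuity): 11550 × a(15|0.049) = 11550 × 10.450175 = 120,699.5247
Discount back 3 years: 120,699.5247 × (1+0.049)^(−3) = 120,699.5247 × 0.866310 = 104,563.2553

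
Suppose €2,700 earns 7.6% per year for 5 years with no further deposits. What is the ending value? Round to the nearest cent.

2,700 × (1+0.076)^5 = 2,700 × 1.442319 = 3,894.2616

€3,894.26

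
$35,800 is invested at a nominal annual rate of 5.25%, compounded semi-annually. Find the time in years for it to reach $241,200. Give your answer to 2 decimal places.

Periodic rate i = 0.0525/2 = 0.02625.
(1+i)^n = 241200/35800 = 6.73743, so n = ln 6.73743 / ln 1.02625 = 73.6232 half-years
= 73.6232/2 years

36.81 years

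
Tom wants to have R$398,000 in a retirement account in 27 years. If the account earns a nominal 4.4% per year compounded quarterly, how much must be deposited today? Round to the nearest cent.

R$122,111.98

i = 0.044/4 = 0.011 per quarter; n = 27·4 = 108.
PV = 398,000 / (1 + 0.011)^108 = 398,000 / 3.259304 = 122,111.9786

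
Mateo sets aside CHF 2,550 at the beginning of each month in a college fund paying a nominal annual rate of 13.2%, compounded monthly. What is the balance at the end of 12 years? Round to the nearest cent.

CHF 898,201.82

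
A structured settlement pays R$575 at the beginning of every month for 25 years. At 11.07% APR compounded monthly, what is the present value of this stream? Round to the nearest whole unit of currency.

R$58,904

i = 0.1107/12 = 0.009225 per month; n = 25·12 = 300.
PV = PMT · [1 − (1+i)^(−n)] / i × (1+i) = 575 · 102.440886 = 58,903.5094
(annuity-due: payments at period start, so ×(1+i).)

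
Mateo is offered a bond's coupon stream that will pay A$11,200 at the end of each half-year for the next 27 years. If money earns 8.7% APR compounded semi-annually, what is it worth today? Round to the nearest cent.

A$231,640.56

Periodic rate i = 0.087/2 = 0.0435; n = 27 × 2 = 54 periods.
Annuity factor a(54|0.0435) = 20.682193; PV = 11200 × 20.682193 = 231,640.5580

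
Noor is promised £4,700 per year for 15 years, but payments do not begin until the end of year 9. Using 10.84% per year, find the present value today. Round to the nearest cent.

£14,967.64

Value one period before first payment (t=8): 4700 × [1 − (1+0.1084)^(−15)] / 0.1084 = 4700 × 7.254835 = 34,097.7239
PV₀ = 34,097.7239 / (1+0.1084)^8 = 34,097.7239 / 2.278097 = 14,967.6374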